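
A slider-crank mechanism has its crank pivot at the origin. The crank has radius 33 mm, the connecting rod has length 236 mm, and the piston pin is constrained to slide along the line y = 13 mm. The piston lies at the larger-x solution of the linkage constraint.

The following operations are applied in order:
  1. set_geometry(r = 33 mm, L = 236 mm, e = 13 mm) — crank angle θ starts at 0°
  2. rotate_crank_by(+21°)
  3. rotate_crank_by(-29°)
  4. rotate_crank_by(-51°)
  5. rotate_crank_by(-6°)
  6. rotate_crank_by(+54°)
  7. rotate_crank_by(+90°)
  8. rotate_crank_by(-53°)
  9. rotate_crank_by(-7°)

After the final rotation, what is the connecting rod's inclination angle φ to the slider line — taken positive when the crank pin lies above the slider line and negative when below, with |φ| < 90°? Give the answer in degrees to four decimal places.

-0.5478

set_geometry: r = 33 mm, L = 236 mm, e = 13 mm; θ ← 0°
rotate_crank_by(+21°): θ ← 0° +21° = 21°
rotate_crank_by(-29°): θ ← 21° -29° = -8°
rotate_crank_by(-51°): θ ← -8° -51° = -59°
rotate_crank_by(-6°): θ ← -59° -6° = -65°
rotate_crank_by(+54°): θ ← -65° +54° = -11°
rotate_crank_by(+90°): θ ← -11° +90° = 79°
rotate_crank_by(-53°): θ ← 79° -53° = 26°
rotate_crank_by(-7°): θ ← 26° -7° = 19°
crank pin P = (r cos θ, r sin θ) = (31.202113, 10.743749)
h = r sin θ − e = 10.743749 − 13 = -2.256251
sin φ = h / L = -2.256251 / 236 = -0.00956039
φ = arcsin(-0.00956039) = -0.547778°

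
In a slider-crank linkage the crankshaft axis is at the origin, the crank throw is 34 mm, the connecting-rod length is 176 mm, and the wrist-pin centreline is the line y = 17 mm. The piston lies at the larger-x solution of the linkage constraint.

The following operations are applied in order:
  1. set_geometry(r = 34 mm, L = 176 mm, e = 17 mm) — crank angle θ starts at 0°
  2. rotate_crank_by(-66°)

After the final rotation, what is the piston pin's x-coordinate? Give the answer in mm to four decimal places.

183.1400

set_geometry: r = 34 mm, L = 176 mm, e = 17 mm; θ ← 0°
rotate_crank_by(-66°): θ ← 0° -66° = -66°
crank pin P = (r cos θ, r sin θ) = (13.829046, -31.060546)
h = r sin θ − e = -31.060546 − 17 = -48.060546
x = r cos θ + √(L² − h²) = 13.829046 + √(30976.0 − 2309.8160) = 13.829046 + 169.310909 = 183.139955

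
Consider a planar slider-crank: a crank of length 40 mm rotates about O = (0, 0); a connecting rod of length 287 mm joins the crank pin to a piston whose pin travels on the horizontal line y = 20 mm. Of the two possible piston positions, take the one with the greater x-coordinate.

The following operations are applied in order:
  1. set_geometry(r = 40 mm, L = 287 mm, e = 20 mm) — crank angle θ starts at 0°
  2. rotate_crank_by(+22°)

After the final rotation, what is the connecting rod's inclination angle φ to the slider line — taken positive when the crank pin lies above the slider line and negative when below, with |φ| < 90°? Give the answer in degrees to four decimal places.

-1.0014

set_geometry: r = 40 mm, L = 287 mm, e = 20 mm; θ ← 0°
rotate_crank_by(+22°): θ ← 0° +22° = 22°
crank pin P = (r cos θ, r sin θ) = (37.087354, 14.984264)
h = r sin θ − e = 14.984264 − 20 = -5.015736
sin φ = h / L = -5.015736 / 287 = -0.01747643
φ = arcsin(-0.01747643) = -1.001377°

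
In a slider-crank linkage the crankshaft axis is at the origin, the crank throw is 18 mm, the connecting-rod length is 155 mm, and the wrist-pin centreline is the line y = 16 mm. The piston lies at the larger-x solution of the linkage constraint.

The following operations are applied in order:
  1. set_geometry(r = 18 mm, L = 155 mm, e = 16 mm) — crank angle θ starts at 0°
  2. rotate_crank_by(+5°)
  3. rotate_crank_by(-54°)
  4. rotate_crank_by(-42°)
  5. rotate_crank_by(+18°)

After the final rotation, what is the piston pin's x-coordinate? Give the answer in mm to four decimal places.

set_geometry: r = 18 mm, L = 155 mm, e = 16 mm; θ ← 0°
rotate_crank_by(+5°): θ ← 0° +5° = 5°
rotate_crank_by(-54°): θ ← 5° -54° = -49°
rotate_crank_by(-42°): θ ← -49° -42° = -91°
rotate_crank_by(+18°): θ ← -91° +18° = -73°
crank pin P = (r cos θ, r sin θ) = (5.262691, -17.213486)
h = r sin θ − e = -17.213486 − 16 = -33.213486
x = r cos θ + √(L² − h²) = 5.262691 + √(24025.0 − 1103.1356) = 5.262691 + 151.399684 = 156.662375

156.6624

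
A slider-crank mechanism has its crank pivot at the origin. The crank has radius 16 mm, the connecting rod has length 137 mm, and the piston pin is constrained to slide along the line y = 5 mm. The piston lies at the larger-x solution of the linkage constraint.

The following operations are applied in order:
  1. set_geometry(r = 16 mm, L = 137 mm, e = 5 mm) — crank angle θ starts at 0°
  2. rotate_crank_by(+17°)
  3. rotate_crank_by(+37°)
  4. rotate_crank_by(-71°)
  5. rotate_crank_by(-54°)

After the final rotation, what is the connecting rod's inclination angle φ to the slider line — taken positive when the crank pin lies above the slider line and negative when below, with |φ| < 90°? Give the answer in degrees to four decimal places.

set_geometry: r = 16 mm, L = 137 mm, e = 5 mm; θ ← 0°
rotate_crank_by(+17°): θ ← 0° +17° = 17°
rotate_crank_by(+37°): θ ← 17° +37° = 54°
rotate_crank_by(-71°): θ ← 54° -71° = -17°
rotate_crank_by(-54°): θ ← -17° -54° = -71°
crank pin P = (r cos θ, r sin θ) = (5.209090, -15.128297)
h = r sin θ − e = -15.128297 − 5 = -20.128297
sin φ = h / L = -20.128297 / 137 = -0.14692188
φ = arcsin(-0.14692188) = -8.448587°

-8.4486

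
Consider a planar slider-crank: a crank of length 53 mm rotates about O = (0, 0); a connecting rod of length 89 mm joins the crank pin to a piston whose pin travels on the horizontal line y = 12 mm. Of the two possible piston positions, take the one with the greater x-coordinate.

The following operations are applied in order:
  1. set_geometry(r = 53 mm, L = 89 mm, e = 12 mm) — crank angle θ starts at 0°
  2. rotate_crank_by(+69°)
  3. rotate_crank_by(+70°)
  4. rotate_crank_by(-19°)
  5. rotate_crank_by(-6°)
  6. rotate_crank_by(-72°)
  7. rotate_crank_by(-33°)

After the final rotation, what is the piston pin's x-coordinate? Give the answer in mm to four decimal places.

141.2702

set_geometry: r = 53 mm, L = 89 mm, e = 12 mm; θ ← 0°
rotate_crank_by(+69°): θ ← 0° +69° = 69°
rotate_crank_by(+70°): θ ← 69° +70° = 139°
rotate_crank_by(-19°): θ ← 139° -19° = 120°
rotate_crank_by(-6°): θ ← 120° -6° = 114°
rotate_crank_by(-72°): θ ← 114° -72° = 42°
rotate_crank_by(-33°): θ ← 42° -33° = 9°
crank pin P = (r cos θ, r sin θ) = (52.347482, 8.291027)
h = r sin θ − e = 8.291027 − 12 = -3.708973
x = r cos θ + √(L² − h²) = 52.347482 + √(7921.0 − 13.7565) = 52.347482 + 88.922683 = 141.270165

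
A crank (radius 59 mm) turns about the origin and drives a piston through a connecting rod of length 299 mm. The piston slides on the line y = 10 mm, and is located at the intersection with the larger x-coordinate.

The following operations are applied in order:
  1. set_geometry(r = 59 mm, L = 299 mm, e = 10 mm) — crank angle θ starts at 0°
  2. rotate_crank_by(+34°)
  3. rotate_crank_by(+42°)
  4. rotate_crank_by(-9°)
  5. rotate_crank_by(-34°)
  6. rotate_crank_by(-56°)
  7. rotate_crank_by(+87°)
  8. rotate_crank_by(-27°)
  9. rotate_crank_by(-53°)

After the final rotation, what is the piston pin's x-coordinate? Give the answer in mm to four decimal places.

set_geometry: r = 59 mm, L = 299 mm, e = 10 mm; θ ← 0°
rotate_crank_by(+34°): θ ← 0° +34° = 34°
rotate_crank_by(+42°): θ ← 34° +42° = 76°
rotate_crank_by(-9°): θ ← 76° -9° = 67°
rotate_crank_by(-34°): θ ← 67° -34° = 33°
rotate_crank_by(-56°): θ ← 33° -56° = -23°
rotate_crank_by(+87°): θ ← -23° +87° = 64°
rotate_crank_by(-27°): θ ← 64° -27° = 37°
rotate_crank_by(-53°): θ ← 37° -53° = -16°
crank pin P = (r cos θ, r sin θ) = (56.714440, -16.262604)
h = r sin θ − e = -16.262604 − 10 = -26.262604
x = r cos θ + √(L² − h²) = 56.714440 + √(89401.0 − 689.7244) = 56.714440 + 297.844382 = 354.558822

354.5588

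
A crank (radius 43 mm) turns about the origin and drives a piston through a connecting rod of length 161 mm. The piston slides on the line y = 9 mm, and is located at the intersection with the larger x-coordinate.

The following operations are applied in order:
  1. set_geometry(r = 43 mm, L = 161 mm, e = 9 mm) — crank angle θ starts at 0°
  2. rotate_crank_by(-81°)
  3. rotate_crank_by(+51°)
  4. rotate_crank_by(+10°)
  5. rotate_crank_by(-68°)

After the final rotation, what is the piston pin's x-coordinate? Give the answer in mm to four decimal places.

153.8809

set_geometry: r = 43 mm, L = 161 mm, e = 9 mm; θ ← 0°
rotate_crank_by(-81°): θ ← 0° -81° = -81°
rotate_crank_by(+51°): θ ← -81° +51° = -30°
rotate_crank_by(+10°): θ ← -30° +10° = -20°
rotate_crank_by(-68°): θ ← -20° -68° = -88°
crank pin P = (r cos θ, r sin θ) = (1.500678, -42.973806)
h = r sin θ − e = -42.973806 − 9 = -51.973806
x = r cos θ + √(L² − h²) = 1.500678 + √(25921.0 − 2701.2765) = 1.500678 + 152.380194 = 153.880872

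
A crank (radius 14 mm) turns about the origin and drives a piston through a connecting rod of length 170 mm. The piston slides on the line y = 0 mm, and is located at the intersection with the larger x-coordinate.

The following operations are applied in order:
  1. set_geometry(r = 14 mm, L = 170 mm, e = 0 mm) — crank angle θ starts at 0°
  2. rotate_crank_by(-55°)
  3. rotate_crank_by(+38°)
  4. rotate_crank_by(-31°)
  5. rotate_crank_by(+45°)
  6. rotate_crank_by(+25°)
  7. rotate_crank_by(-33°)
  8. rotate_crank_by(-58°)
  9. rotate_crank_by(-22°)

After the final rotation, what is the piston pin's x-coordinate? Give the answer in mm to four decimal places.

169.1784

set_geometry: r = 14 mm, L = 170 mm, e = 0 mm; θ ← 0°
rotate_crank_by(-55°): θ ← 0° -55° = -55°
rotate_crank_by(+38°): θ ← -55° +38° = -17°
rotate_crank_by(-31°): θ ← -17° -31° = -48°
rotate_crank_by(+45°): θ ← -48° +45° = -3°
rotate_crank_by(+25°): θ ← -3° +25° = 22°
rotate_crank_by(-33°): θ ← 22° -33° = -11°
rotate_crank_by(-58°): θ ← -11° -58° = -69°
rotate_crank_by(-22°): θ ← -69° -22° = -91°
crank pin P = (r cos θ, r sin θ) = (-0.244334, -13.997868)
h = r sin θ − e = -13.997868 − 0 = -13.997868
x = r cos θ + √(L² − h²) = -0.244334 + √(28900.0 − 195.9403) = -0.244334 + 169.422725 = 169.178391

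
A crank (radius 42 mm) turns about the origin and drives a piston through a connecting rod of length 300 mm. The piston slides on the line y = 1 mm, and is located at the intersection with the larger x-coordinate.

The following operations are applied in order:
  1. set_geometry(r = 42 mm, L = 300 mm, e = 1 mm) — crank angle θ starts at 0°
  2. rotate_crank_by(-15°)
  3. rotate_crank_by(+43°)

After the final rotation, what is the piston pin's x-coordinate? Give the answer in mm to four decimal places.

336.4993

set_geometry: r = 42 mm, L = 300 mm, e = 1 mm; θ ← 0°
rotate_crank_by(-15°): θ ← 0° -15° = -15°
rotate_crank_by(+43°): θ ← -15° +43° = 28°
crank pin P = (r cos θ, r sin θ) = (37.083799, 19.717806)
h = r sin θ − e = 19.717806 − 1 = 18.717806
x = r cos θ + √(L² − h²) = 37.083799 + √(90000.0 − 350.3562) = 37.083799 + 299.415504 = 336.499302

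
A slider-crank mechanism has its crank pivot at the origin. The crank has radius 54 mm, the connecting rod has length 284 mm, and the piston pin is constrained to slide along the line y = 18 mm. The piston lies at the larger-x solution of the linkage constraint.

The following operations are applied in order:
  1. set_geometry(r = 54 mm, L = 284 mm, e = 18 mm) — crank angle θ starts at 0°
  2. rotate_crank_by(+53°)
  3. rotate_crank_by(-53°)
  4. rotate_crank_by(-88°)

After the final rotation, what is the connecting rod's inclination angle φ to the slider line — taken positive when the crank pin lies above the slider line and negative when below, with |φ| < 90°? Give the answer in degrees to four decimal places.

-14.6791

set_geometry: r = 54 mm, L = 284 mm, e = 18 mm; θ ← 0°
rotate_crank_by(+53°): θ ← 0° +53° = 53°
rotate_crank_by(-53°): θ ← 53° -53° = 0°
rotate_crank_by(-88°): θ ← 0° -88° = -88°
crank pin P = (r cos θ, r sin θ) = (1.884573, -53.967105)
h = r sin θ − e = -53.967105 − 18 = -71.967105
sin φ = h / L = -71.967105 / 284 = -0.25340530
φ = arcsin(-0.25340530) = -14.679112°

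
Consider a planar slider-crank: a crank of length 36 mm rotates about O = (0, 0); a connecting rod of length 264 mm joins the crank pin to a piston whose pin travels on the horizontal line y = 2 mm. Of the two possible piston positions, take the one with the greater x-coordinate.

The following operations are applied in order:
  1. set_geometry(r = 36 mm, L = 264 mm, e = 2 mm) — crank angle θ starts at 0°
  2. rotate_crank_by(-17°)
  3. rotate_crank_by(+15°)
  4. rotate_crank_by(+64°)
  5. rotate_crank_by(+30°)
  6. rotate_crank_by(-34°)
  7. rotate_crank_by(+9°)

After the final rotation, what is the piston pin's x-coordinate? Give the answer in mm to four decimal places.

276.2236

set_geometry: r = 36 mm, L = 264 mm, e = 2 mm; θ ← 0°
rotate_crank_by(-17°): θ ← 0° -17° = -17°
rotate_crank_by(+15°): θ ← -17° +15° = -2°
rotate_crank_by(+64°): θ ← -2° +64° = 62°
rotate_crank_by(+30°): θ ← 62° +30° = 92°
rotate_crank_by(-34°): θ ← 92° -34° = 58°
rotate_crank_by(+9°): θ ← 58° +9° = 67°
crank pin P = (r cos θ, r sin θ) = (14.066321, 33.138175)
h = r sin θ − e = 33.138175 − 2 = 31.138175
x = r cos θ + √(L² − h²) = 14.066321 + √(69696.0 − 969.5859) = 14.066321 + 262.157232 = 276.223552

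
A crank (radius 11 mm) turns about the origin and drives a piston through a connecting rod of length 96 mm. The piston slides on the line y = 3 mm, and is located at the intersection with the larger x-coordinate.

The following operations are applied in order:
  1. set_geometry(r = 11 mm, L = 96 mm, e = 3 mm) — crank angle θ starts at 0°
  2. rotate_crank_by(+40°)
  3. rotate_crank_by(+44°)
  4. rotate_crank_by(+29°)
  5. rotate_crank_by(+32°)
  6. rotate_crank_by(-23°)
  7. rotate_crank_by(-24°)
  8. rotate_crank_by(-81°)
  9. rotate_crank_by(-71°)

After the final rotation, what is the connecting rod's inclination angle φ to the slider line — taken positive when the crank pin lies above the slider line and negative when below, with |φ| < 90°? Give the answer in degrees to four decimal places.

-7.1201

set_geometry: r = 11 mm, L = 96 mm, e = 3 mm; θ ← 0°
rotate_crank_by(+40°): θ ← 0° +40° = 40°
rotate_crank_by(+44°): θ ← 40° +44° = 84°
rotate_crank_by(+29°): θ ← 84° +29° = 113°
rotate_crank_by(+32°): θ ← 113° +32° = 145°
rotate_crank_by(-23°): θ ← 145° -23° = 122°
rotate_crank_by(-24°): θ ← 122° -24° = 98°
rotate_crank_by(-81°): θ ← 98° -81° = 17°
rotate_crank_by(-71°): θ ← 17° -71° = -54°
crank pin P = (r cos θ, r sin θ) = (6.465638, -8.899187)
h = r sin θ − e = -8.899187 − 3 = -11.899187
sin φ = h / L = -11.899187 / 96 = -0.12394986
φ = arcsin(-0.12394986) = -7.120116°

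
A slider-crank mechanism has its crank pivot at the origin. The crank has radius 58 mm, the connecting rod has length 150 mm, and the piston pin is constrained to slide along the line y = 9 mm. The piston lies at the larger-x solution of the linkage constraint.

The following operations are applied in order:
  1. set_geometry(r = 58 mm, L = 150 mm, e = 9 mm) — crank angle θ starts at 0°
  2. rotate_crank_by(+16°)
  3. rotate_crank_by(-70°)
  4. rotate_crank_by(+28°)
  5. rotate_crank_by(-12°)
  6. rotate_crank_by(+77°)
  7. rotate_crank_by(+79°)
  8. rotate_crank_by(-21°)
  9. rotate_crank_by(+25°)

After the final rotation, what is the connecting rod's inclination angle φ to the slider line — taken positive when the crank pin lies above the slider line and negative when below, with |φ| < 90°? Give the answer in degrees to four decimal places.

set_geometry: r = 58 mm, L = 150 mm, e = 9 mm; θ ← 0°
rotate_crank_by(+16°): θ ← 0° +16° = 16°
rotate_crank_by(-70°): θ ← 16° -70° = -54°
rotate_crank_by(+28°): θ ← -54° +28° = -26°
rotate_crank_by(-12°): θ ← -26° -12° = -38°
rotate_crank_by(+77°): θ ← -38° +77° = 39°
rotate_crank_by(+79°): θ ← 39° +79° = 118°
rotate_crank_by(-21°): θ ← 118° -21° = 97°
rotate_crank_by(+25°): θ ← 97° +25° = 122°
crank pin P = (r cos θ, r sin θ) = (-30.735317, 49.186790)
h = r sin θ − e = 49.186790 − 9 = 40.186790
sin φ = h / L = 40.186790 / 150 = 0.26791193
φ = arcsin(0.26791193) = 15.540052°

15.5401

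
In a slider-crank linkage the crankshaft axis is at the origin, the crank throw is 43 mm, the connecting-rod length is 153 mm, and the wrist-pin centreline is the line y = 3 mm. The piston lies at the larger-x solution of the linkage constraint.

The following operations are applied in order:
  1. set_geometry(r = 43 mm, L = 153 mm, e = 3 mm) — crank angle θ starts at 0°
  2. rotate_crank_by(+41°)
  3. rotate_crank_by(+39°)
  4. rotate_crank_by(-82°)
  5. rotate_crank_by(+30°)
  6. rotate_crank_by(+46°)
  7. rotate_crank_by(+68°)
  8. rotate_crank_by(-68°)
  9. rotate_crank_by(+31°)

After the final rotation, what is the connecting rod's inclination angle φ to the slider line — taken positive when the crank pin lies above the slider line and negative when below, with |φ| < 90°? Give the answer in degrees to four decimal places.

14.5877

set_geometry: r = 43 mm, L = 153 mm, e = 3 mm; θ ← 0°
rotate_crank_by(+41°): θ ← 0° +41° = 41°
rotate_crank_by(+39°): θ ← 41° +39° = 80°
rotate_crank_by(-82°): θ ← 80° -82° = -2°
rotate_crank_by(+30°): θ ← -2° +30° = 28°
rotate_crank_by(+46°): θ ← 28° +46° = 74°
rotate_crank_by(+68°): θ ← 74° +68° = 142°
rotate_crank_by(-68°): θ ← 142° -68° = 74°
rotate_crank_by(+31°): θ ← 74° +31° = 105°
crank pin P = (r cos θ, r sin θ) = (-11.129219, 41.534811)
h = r sin θ − e = 41.534811 − 3 = 38.534811
sin φ = h / L = 38.534811 / 153 = 0.25186151
φ = arcsin(0.25186151) = 14.587694°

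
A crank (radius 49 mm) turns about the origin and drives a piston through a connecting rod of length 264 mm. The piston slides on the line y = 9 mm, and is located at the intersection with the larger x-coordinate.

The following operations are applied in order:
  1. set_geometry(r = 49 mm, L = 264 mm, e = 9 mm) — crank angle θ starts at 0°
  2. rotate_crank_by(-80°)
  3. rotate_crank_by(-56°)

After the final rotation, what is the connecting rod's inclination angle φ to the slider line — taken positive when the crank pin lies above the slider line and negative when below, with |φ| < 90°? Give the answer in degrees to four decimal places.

set_geometry: r = 49 mm, L = 264 mm, e = 9 mm; θ ← 0°
rotate_crank_by(-80°): θ ← 0° -80° = -80°
rotate_crank_by(-56°): θ ← -80° -56° = -136°
crank pin P = (r cos θ, r sin θ) = (-35.247650, -34.038260)
h = r sin θ − e = -34.038260 − 9 = -43.038260
sin φ = h / L = -43.038260 / 264 = -0.16302371
φ = arcsin(-0.16302371) = -9.382447°

-9.3824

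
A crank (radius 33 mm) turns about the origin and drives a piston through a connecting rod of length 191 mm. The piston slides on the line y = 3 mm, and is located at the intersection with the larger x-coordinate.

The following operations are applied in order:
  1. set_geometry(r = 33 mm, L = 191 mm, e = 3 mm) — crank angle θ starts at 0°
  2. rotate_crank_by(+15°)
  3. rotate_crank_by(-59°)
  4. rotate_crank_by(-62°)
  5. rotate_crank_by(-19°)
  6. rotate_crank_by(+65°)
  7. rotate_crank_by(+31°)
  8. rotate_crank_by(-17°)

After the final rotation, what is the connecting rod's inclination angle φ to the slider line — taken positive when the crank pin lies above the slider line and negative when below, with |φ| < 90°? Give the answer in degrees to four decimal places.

set_geometry: r = 33 mm, L = 191 mm, e = 3 mm; θ ← 0°
rotate_crank_by(+15°): θ ← 0° +15° = 15°
rotate_crank_by(-59°): θ ← 15° -59° = -44°
rotate_crank_by(-62°): θ ← -44° -62° = -106°
rotate_crank_by(-19°): θ ← -106° -19° = -125°
rotate_crank_by(+65°): θ ← -125° +65° = -60°
rotate_crank_by(+31°): θ ← -60° +31° = -29°
rotate_crank_by(-17°): θ ← -29° -17° = -46°
crank pin P = (r cos θ, r sin θ) = (22.923726, -23.738213)
h = r sin θ − e = -23.738213 − 3 = -26.738213
sin φ = h / L = -26.738213 / 191 = -0.13999065
φ = arcsin(-0.13999065) = -8.047305°

-8.0473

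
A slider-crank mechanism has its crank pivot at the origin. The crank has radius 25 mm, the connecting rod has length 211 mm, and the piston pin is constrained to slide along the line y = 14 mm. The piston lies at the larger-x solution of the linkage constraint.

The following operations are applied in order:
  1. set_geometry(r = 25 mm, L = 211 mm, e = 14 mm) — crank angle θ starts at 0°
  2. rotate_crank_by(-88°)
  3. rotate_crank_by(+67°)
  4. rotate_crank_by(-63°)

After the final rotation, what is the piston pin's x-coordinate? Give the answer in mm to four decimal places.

set_geometry: r = 25 mm, L = 211 mm, e = 14 mm; θ ← 0°
rotate_crank_by(-88°): θ ← 0° -88° = -88°
rotate_crank_by(+67°): θ ← -88° +67° = -21°
rotate_crank_by(-63°): θ ← -21° -63° = -84°
crank pin P = (r cos θ, r sin θ) = (2.613212, -24.863047)
h = r sin θ − e = -24.863047 − 14 = -38.863047
x = r cos θ + √(L² − h²) = 2.613212 + √(44521.0 − 1510.3365) = 2.613212 + 207.390124 = 210.003336

210.0033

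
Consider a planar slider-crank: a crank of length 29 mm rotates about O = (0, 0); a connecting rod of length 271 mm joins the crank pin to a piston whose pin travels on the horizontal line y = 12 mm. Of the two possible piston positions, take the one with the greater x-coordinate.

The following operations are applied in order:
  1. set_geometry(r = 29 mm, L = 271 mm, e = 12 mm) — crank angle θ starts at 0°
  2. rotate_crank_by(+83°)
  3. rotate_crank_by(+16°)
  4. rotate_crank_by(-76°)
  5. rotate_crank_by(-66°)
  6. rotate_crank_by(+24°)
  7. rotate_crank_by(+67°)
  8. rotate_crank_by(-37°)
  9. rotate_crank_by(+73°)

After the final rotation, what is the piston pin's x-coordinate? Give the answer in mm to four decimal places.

set_geometry: r = 29 mm, L = 271 mm, e = 12 mm; θ ← 0°
rotate_crank_by(+83°): θ ← 0° +83° = 83°
rotate_crank_by(+16°): θ ← 83° +16° = 99°
rotate_crank_by(-76°): θ ← 99° -76° = 23°
rotate_crank_by(-66°): θ ← 23° -66° = -43°
rotate_crank_by(+24°): θ ← -43° +24° = -19°
rotate_crank_by(+67°): θ ← -19° +67° = 48°
rotate_crank_by(-37°): θ ← 48° -37° = 11°
rotate_crank_by(+73°): θ ← 11° +73° = 84°
crank pin P = (r cos θ, r sin θ) = (3.031325, 28.841135)
h = r sin θ − e = 28.841135 − 12 = 16.841135
x = r cos θ + √(L² − h²) = 3.031325 + √(73441.0 − 283.6238) = 3.031325 + 270.476203 = 273.507528

273.5075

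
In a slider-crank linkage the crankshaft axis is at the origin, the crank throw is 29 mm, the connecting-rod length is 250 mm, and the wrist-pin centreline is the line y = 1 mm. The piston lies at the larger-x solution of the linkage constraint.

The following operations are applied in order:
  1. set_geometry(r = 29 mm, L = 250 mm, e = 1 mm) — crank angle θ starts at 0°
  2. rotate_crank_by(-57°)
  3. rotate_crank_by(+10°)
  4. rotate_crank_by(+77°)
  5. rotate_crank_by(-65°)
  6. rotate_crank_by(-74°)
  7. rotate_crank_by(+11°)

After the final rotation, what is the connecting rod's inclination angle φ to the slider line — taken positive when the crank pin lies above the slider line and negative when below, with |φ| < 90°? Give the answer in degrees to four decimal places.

-6.8270

set_geometry: r = 29 mm, L = 250 mm, e = 1 mm; θ ← 0°
rotate_crank_by(-57°): θ ← 0° -57° = -57°
rotate_crank_by(+10°): θ ← -57° +10° = -47°
rotate_crank_by(+77°): θ ← -47° +77° = 30°
rotate_crank_by(-65°): θ ← 30° -65° = -35°
rotate_crank_by(-74°): θ ← -35° -74° = -109°
rotate_crank_by(+11°): θ ← -109° +11° = -98°
crank pin P = (r cos θ, r sin θ) = (-4.036020, -28.717774)
h = r sin θ − e = -28.717774 − 1 = -29.717774
sin φ = h / L = -29.717774 / 250 = -0.11887110
φ = arcsin(-0.11887110) = -6.826955°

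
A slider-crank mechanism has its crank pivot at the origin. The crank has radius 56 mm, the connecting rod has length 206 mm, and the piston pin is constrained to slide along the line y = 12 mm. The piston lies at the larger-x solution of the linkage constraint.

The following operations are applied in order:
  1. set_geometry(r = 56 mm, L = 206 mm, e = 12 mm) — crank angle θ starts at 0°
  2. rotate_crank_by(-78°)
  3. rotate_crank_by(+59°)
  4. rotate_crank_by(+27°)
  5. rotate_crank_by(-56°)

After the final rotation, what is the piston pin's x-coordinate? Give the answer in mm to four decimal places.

236.3716

set_geometry: r = 56 mm, L = 206 mm, e = 12 mm; θ ← 0°
rotate_crank_by(-78°): θ ← 0° -78° = -78°
rotate_crank_by(+59°): θ ← -78° +59° = -19°
rotate_crank_by(+27°): θ ← -19° +27° = 8°
rotate_crank_by(-56°): θ ← 8° -56° = -48°
crank pin P = (r cos θ, r sin θ) = (37.471314, -41.616110)
h = r sin θ − e = -41.616110 − 12 = -53.616110
x = r cos θ + √(L² − h²) = 37.471314 + √(42436.0 − 2874.6873) = 37.471314 + 198.900258 = 236.371572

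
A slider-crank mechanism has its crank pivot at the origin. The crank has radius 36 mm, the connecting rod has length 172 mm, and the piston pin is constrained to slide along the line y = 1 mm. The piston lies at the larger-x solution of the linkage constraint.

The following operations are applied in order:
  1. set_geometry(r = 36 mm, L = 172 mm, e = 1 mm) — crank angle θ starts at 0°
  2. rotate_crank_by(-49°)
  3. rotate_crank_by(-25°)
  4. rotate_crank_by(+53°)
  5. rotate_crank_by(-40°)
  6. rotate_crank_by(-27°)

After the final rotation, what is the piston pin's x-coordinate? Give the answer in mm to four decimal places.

set_geometry: r = 36 mm, L = 172 mm, e = 1 mm; θ ← 0°
rotate_crank_by(-49°): θ ← 0° -49° = -49°
rotate_crank_by(-25°): θ ← -49° -25° = -74°
rotate_crank_by(+53°): θ ← -74° +53° = -21°
rotate_crank_by(-40°): θ ← -21° -40° = -61°
rotate_crank_by(-27°): θ ← -61° -27° = -88°
crank pin P = (r cos θ, r sin θ) = (1.256382, -35.978070)
h = r sin θ − e = -35.978070 − 1 = -36.978070
x = r cos θ + √(L² − h²) = 1.256382 + √(29584.0 − 1367.3776) = 1.256382 + 167.978041 = 169.234423

169.2344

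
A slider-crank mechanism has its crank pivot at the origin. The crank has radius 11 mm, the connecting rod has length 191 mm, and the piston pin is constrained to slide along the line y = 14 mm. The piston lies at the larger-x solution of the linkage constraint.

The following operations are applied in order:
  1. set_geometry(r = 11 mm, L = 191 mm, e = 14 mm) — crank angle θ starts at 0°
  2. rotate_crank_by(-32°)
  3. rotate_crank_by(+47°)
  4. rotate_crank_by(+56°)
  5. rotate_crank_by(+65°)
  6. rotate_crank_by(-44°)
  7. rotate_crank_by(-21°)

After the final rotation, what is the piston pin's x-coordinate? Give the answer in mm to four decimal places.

194.5473

set_geometry: r = 11 mm, L = 191 mm, e = 14 mm; θ ← 0°
rotate_crank_by(-32°): θ ← 0° -32° = -32°
rotate_crank_by(+47°): θ ← -32° +47° = 15°
rotate_crank_by(+56°): θ ← 15° +56° = 71°
rotate_crank_by(+65°): θ ← 71° +65° = 136°
rotate_crank_by(-44°): θ ← 136° -44° = 92°
rotate_crank_by(-21°): θ ← 92° -21° = 71°
crank pin P = (r cos θ, r sin θ) = (3.581250, 10.400704)
h = r sin θ − e = 10.400704 − 14 = -3.599296
x = r cos θ + √(L² − h²) = 3.581250 + √(36481.0 − 12.9549) = 3.581250 + 190.966084 = 194.547333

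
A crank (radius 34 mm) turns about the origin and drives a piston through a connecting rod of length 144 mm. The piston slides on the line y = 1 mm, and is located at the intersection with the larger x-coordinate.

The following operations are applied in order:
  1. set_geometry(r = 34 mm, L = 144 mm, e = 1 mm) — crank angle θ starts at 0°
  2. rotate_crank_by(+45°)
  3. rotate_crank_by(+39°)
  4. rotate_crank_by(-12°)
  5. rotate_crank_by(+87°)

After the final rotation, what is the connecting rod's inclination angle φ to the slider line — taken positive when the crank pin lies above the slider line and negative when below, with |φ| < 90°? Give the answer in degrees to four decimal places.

set_geometry: r = 34 mm, L = 144 mm, e = 1 mm; θ ← 0°
rotate_crank_by(+45°): θ ← 0° +45° = 45°
rotate_crank_by(+39°): θ ← 45° +39° = 84°
rotate_crank_by(-12°): θ ← 84° -12° = 72°
rotate_crank_by(+87°): θ ← 72° +87° = 159°
crank pin P = (r cos θ, r sin θ) = (-31.741735, 12.184510)
h = r sin θ − e = 12.184510 − 1 = 11.184510
sin φ = h / L = 11.184510 / 144 = 0.07767021
φ = arcsin(0.07767021) = 4.454662°

4.4547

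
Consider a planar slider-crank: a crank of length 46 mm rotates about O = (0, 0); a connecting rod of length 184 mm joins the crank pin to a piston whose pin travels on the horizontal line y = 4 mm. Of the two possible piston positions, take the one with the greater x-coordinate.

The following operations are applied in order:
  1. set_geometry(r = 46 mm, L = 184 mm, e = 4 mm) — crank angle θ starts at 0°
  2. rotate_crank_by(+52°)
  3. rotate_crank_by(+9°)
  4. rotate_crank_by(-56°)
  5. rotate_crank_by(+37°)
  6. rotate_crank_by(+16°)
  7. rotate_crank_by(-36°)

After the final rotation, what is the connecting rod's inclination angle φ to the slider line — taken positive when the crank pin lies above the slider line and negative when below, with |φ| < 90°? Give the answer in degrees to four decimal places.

set_geometry: r = 46 mm, L = 184 mm, e = 4 mm; θ ← 0°
rotate_crank_by(+52°): θ ← 0° +52° = 52°
rotate_crank_by(+9°): θ ← 52° +9° = 61°
rotate_crank_by(-56°): θ ← 61° -56° = 5°
rotate_crank_by(+37°): θ ← 5° +37° = 42°
rotate_crank_by(+16°): θ ← 42° +16° = 58°
rotate_crank_by(-36°): θ ← 58° -36° = 22°
crank pin P = (r cos θ, r sin θ) = (42.650457, 17.231903)
h = r sin θ − e = 17.231903 − 4 = 13.231903
sin φ = h / L = 13.231903 / 184 = 0.07191252
φ = arcsin(0.07191252) = 4.123843°

4.1238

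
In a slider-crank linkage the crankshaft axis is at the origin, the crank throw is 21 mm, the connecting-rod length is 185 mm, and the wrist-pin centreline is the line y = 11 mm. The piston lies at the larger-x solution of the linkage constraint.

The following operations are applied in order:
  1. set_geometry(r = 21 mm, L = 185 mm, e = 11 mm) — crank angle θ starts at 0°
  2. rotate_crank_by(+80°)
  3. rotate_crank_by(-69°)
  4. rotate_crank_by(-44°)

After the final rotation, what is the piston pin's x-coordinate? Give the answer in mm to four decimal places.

set_geometry: r = 21 mm, L = 185 mm, e = 11 mm; θ ← 0°
rotate_crank_by(+80°): θ ← 0° +80° = 80°
rotate_crank_by(-69°): θ ← 80° -69° = 11°
rotate_crank_by(-44°): θ ← 11° -44° = -33°
crank pin P = (r cos θ, r sin θ) = (17.612082, -11.437420)
h = r sin θ − e = -11.437420 − 11 = -22.437420
x = r cos θ + √(L² − h²) = 17.612082 + √(34225.0 − 503.4378) = 17.612082 + 183.634316 = 201.246398

201.2464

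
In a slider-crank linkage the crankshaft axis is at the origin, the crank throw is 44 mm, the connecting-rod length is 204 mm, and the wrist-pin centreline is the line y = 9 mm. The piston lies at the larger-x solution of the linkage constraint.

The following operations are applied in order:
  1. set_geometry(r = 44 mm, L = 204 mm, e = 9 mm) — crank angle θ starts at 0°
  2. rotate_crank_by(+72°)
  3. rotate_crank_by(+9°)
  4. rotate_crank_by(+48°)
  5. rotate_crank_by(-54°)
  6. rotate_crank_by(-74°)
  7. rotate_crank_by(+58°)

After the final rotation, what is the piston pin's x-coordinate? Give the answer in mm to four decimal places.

set_geometry: r = 44 mm, L = 204 mm, e = 9 mm; θ ← 0°
rotate_crank_by(+72°): θ ← 0° +72° = 72°
rotate_crank_by(+9°): θ ← 72° +9° = 81°
rotate_crank_by(+48°): θ ← 81° +48° = 129°
rotate_crank_by(-54°): θ ← 129° -54° = 75°
rotate_crank_by(-74°): θ ← 75° -74° = 1°
rotate_crank_by(+58°): θ ← 1° +58° = 59°
crank pin P = (r cos θ, r sin θ) = (22.661675, 37.715361)
h = r sin θ − e = 37.715361 − 9 = 28.715361
x = r cos θ + √(L² − h²) = 22.661675 + √(41616.0 − 824.5720) = 22.661675 + 201.968879 = 224.630554

224.6306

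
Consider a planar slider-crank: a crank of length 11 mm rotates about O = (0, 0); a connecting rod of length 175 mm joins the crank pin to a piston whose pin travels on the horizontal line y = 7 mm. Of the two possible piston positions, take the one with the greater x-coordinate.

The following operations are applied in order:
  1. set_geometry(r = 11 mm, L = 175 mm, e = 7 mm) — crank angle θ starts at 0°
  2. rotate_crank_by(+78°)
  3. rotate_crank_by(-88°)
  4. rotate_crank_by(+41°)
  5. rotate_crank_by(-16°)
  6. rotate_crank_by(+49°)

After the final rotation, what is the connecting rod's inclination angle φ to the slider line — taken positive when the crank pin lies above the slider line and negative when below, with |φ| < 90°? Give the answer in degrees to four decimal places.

set_geometry: r = 11 mm, L = 175 mm, e = 7 mm; θ ← 0°
rotate_crank_by(+78°): θ ← 0° +78° = 78°
rotate_crank_by(-88°): θ ← 78° -88° = -10°
rotate_crank_by(+41°): θ ← -10° +41° = 31°
rotate_crank_by(-16°): θ ← 31° -16° = 15°
rotate_crank_by(+49°): θ ← 15° +49° = 64°
crank pin P = (r cos θ, r sin θ) = (4.822083, 9.886735)
h = r sin θ − e = 9.886735 − 7 = 2.886735
sin φ = h / L = 2.886735 / 175 = 0.01649563
φ = arcsin(0.01649563) = 0.945173°

0.9452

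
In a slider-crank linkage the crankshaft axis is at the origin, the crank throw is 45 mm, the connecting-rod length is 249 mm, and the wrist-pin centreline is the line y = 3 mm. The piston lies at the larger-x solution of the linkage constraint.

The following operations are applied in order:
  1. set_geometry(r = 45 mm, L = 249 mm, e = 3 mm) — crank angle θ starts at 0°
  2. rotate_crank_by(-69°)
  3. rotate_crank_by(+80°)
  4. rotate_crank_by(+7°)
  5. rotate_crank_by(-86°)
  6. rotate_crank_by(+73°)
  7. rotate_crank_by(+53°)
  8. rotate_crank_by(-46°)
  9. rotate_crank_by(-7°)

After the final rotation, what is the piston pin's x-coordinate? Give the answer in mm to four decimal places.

set_geometry: r = 45 mm, L = 249 mm, e = 3 mm; θ ← 0°
rotate_crank_by(-69°): θ ← 0° -69° = -69°
rotate_crank_by(+80°): θ ← -69° +80° = 11°
rotate_crank_by(+7°): θ ← 11° +7° = 18°
rotate_crank_by(-86°): θ ← 18° -86° = -68°
rotate_crank_by(+73°): θ ← -68° +73° = 5°
rotate_crank_by(+53°): θ ← 5° +53° = 58°
rotate_crank_by(-46°): θ ← 58° -46° = 12°
rotate_crank_by(-7°): θ ← 12° -7° = 5°
crank pin P = (r cos θ, r sin θ) = (44.828761, 3.922008)
h = r sin θ − e = 3.922008 − 3 = 0.922008
x = r cos θ + √(L² − h²) = 44.828761 + √(62001.0 − 0.8501) = 44.828761 + 248.998293 = 293.827054

293.8271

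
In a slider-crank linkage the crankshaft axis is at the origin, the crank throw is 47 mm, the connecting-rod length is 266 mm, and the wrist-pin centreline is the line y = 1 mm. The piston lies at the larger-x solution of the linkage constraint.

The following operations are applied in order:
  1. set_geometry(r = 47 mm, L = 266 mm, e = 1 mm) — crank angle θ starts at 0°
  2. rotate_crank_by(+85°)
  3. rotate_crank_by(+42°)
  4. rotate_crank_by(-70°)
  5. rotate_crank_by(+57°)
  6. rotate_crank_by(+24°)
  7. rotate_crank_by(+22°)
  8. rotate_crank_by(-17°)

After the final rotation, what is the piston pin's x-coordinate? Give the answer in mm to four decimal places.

227.0610

set_geometry: r = 47 mm, L = 266 mm, e = 1 mm; θ ← 0°
rotate_crank_by(+85°): θ ← 0° +85° = 85°
rotate_crank_by(+42°): θ ← 85° +42° = 127°
rotate_crank_by(-70°): θ ← 127° -70° = 57°
rotate_crank_by(+57°): θ ← 57° +57° = 114°
rotate_crank_by(+24°): θ ← 114° +24° = 138°
rotate_crank_by(+22°): θ ← 138° +22° = 160°
rotate_crank_by(-17°): θ ← 160° -17° = 143°
crank pin P = (r cos θ, r sin θ) = (-37.535869, 28.285306)
h = r sin θ − e = 28.285306 − 1 = 27.285306
x = r cos θ + √(L² − h²) = -37.535869 + √(70756.0 − 744.4879) = -37.535869 + 264.596886 = 227.061017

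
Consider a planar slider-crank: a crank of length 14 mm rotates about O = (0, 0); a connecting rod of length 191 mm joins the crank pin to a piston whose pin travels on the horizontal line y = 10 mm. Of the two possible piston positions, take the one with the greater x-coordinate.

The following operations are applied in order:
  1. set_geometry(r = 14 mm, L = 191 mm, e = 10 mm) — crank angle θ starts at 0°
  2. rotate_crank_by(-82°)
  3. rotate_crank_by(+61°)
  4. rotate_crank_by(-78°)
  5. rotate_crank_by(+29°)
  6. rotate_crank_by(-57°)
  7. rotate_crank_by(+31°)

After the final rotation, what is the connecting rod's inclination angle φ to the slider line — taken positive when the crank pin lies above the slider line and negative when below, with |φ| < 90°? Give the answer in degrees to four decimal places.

-7.1954

set_geometry: r = 14 mm, L = 191 mm, e = 10 mm; θ ← 0°
rotate_crank_by(-82°): θ ← 0° -82° = -82°
rotate_crank_by(+61°): θ ← -82° +61° = -21°
rotate_crank_by(-78°): θ ← -21° -78° = -99°
rotate_crank_by(+29°): θ ← -99° +29° = -70°
rotate_crank_by(-57°): θ ← -70° -57° = -127°
rotate_crank_by(+31°): θ ← -127° +31° = -96°
crank pin P = (r cos θ, r sin θ) = (-1.463398, -13.923307)
h = r sin θ − e = -13.923307 − 10 = -23.923307
sin φ = h / L = -23.923307 / 191 = -0.12525291
φ = arcsin(-0.12525291) = -7.195361°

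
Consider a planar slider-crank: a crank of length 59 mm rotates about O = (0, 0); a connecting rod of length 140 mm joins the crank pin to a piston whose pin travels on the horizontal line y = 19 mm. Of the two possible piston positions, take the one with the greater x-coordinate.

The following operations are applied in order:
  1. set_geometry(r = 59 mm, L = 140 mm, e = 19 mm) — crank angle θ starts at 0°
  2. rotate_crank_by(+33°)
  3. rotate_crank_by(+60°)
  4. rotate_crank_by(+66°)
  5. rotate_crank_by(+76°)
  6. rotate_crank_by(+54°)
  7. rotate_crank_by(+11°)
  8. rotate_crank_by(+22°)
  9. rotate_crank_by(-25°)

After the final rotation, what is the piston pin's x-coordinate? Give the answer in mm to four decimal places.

set_geometry: r = 59 mm, L = 140 mm, e = 19 mm; θ ← 0°
rotate_crank_by(+33°): θ ← 0° +33° = 33°
rotate_crank_by(+60°): θ ← 33° +60° = 93°
rotate_crank_by(+66°): θ ← 93° +66° = 159°
rotate_crank_by(+76°): θ ← 159° +76° = 235°
rotate_crank_by(+54°): θ ← 235° +54° = 289°
rotate_crank_by(+11°): θ ← 289° +11° = 300°
rotate_crank_by(+22°): θ ← 300° +22° = 322°
rotate_crank_by(-25°): θ ← 322° -25° = 297°
crank pin P = (r cos θ, r sin θ) = (26.785439, -52.569385)
h = r sin θ − e = -52.569385 − 19 = -71.569385
x = r cos θ + √(L² − h²) = 26.785439 + √(19600.0 − 5122.1769) = 26.785439 + 120.323826 = 147.109266

147.1093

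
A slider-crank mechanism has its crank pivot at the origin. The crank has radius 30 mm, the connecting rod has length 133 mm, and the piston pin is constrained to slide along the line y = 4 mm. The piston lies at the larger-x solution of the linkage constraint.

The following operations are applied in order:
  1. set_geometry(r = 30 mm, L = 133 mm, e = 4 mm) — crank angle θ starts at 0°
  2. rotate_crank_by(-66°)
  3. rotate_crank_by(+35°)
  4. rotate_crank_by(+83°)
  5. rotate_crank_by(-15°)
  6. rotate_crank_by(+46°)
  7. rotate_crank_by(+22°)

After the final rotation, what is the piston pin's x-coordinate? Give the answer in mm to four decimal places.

set_geometry: r = 30 mm, L = 133 mm, e = 4 mm; θ ← 0°
rotate_crank_by(-66°): θ ← 0° -66° = -66°
rotate_crank_by(+35°): θ ← -66° +35° = -31°
rotate_crank_by(+83°): θ ← -31° +83° = 52°
rotate_crank_by(-15°): θ ← 52° -15° = 37°
rotate_crank_by(+46°): θ ← 37° +46° = 83°
rotate_crank_by(+22°): θ ← 83° +22° = 105°
crank pin P = (r cos θ, r sin θ) = (-7.764571, 28.977775)
h = r sin θ − e = 28.977775 − 4 = 24.977775
x = r cos θ + √(L² − h²) = -7.764571 + √(17689.0 − 623.8892) = -7.764571 + 130.633498 = 122.868927

122.8689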